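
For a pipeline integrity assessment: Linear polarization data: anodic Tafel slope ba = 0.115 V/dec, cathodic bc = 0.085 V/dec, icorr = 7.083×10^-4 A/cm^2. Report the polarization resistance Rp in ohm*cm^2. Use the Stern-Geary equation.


Apply the Stern-Geary equation: Rp = ba*bc / (2.303*icorr*(ba+bc))
ba*bc = 0.115*0.085 = 0.009775
ba+bc = 0.2; 2.303*icorr*(ba+bc) = 2.303*7.083×10^-4*0.2 = 3.2624298×10^-4
Rp = 0.009775 / 3.2624298×10^-4 = 30.0 ohm*cm^2

30.0 ohm*cm^2


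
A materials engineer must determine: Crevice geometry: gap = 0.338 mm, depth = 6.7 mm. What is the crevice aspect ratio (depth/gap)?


Aspect ratio = depth / gap
Ratio = 6.7 / 0.338 = 19.8

19.8


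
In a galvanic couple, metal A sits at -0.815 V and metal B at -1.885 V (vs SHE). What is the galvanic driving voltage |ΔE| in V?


Driving voltage is the absolute potential difference.
|ΔE| = |-0.815 − (-1.885)| = 1.07 V

1.07 V


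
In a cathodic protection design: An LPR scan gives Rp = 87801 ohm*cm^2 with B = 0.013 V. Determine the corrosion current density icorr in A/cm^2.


Apply the Stern-Geary relation: icorr = B / Rp
icorr = 0.013 / 87801 = 1.481×10^-7 A/cm^2

1.481×10^-7 A/cm^2


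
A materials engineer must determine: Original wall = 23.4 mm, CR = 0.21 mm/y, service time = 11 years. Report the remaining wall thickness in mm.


Remaining wall = original − CR × time
t = 23.4 − 0.21*11 = 23.4 − 2.31 = 21.09 mm

21.09 mm


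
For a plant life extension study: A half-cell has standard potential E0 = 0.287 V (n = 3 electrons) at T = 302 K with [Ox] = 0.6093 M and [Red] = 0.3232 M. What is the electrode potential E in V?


Apply the Nernst equation: E = E0 + (RT/nF)*ln([Ox]/[Red])
Step 1: RT/nF = 8.314*302/(3*96485) = 0.00867433 V
Step 2: [Ox]/[Red] = 0.6093/0.3232 = 1.88521
Step 3: ln(1.88521) = 0.634039
Step 4: correction = 0.00867433 * 0.634039 = 0.005 V
E = 0.287 + 0.005 = 0.292 V

0.292 V


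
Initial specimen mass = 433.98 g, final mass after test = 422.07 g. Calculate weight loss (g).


Weight loss = initial − final
WL = 433.98 − 422.07 = 11.91 g

11.91 g


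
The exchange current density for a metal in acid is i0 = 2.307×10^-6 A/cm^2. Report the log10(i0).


i0 = 2.307×10^-6 A/cm^2
log10(i0) = -5.637

-5.637


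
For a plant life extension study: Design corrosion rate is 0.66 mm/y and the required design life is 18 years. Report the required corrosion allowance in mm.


Corrosion allowance = CR × design life
CA = 0.66 * 18 = 11.88 mm

11.88 mm


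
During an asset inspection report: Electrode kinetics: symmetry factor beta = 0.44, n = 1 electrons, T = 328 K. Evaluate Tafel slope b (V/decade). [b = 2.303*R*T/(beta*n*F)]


Apply the Tafel slope relation: b = 2.303*R*T/(beta*n*F)
Numerator: 2.303 * 8.314 * 328 = 6280.26
Denominator: 0.44 * 1 * 96485 = 42453.4
b = 6280.26 / 42453.4 = 0.1479 V/decade

0.1479 V/decade


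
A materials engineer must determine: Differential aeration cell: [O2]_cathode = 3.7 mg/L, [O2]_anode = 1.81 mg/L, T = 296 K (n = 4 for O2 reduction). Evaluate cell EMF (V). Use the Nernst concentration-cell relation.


Apply the Nernst concentration-cell relation: E = (RT/nF)*ln(C_cathode/C_anode)
RT/nF = 8.314*296/(4*96485) = 0.00637649 V
ln(3.7/1.81) = 0.71501
E = 0.00637649 * 0.71501 = 0.00456 V

0.00456 V


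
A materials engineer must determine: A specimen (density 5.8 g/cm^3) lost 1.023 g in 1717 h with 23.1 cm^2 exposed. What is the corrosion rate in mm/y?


Apply the mm/y weight-loss relation: CR = 87600 * W / (D * A * T)
Numerator: 87600 * 1.023 = 89614.8
Denominator: 5.8 * 23.1 * 1717 = 230043.66
CR = 89614.8 / 230043.66 = 0.38956 mm/y

0.38956 mm/y


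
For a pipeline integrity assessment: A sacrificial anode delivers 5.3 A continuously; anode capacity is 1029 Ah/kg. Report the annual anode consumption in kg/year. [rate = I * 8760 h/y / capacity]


Annual consumption = current * hours per year / capacity
Rate = 5.3 * 8760 / 1029 = 45.1 kg/year

45.1 kg/year


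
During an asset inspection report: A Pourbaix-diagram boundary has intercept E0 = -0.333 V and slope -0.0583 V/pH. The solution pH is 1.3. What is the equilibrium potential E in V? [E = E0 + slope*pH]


Apply the Pourbaix line equation: E = E0 + slope*pH
E = -0.333 + (-0.0583)*1.3 = -0.333 + (-0.07579) = -0.40879 V
Rounded to 4 decimal places: E = -0.4088 V

-0.4088 V


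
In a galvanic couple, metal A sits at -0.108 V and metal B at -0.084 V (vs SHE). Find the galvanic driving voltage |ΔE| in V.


Driving voltage is the absolute potential difference.
|ΔE| = |-0.108 − (-0.084)| = 0.024 V

0.024 V


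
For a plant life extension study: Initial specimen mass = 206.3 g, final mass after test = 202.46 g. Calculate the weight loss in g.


Weight loss = initial − final
WL = 206.3 − 202.46 = 3.84 g

3.84 g


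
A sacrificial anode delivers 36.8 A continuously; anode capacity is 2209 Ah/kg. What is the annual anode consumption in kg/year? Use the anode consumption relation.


Annual consumption = current * hours per year / capacity
Rate = 36.8 * 8760 / 2209 = 145.9 kg/year

145.9 kg/year


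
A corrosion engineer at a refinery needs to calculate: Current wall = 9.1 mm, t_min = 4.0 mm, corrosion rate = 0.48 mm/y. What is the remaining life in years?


Apply the remaining-life relation: RL = (t_current − t_min) / CR
RL = (9.1 − 4.0) / 0.48 = 5.1 / 0.48 = 10.6 years

10.6 years


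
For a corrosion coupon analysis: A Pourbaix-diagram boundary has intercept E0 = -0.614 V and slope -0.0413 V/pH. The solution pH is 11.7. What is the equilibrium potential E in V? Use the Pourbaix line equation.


Apply the Pourbaix line equation: E = E0 + slope*pH
E = -0.614 + (-0.0413)*11.7 = -0.614 + (-0.48321) = -1.09721 V
Rounded to 4 decimal places: E = -1.0972 V

-1.0972 V


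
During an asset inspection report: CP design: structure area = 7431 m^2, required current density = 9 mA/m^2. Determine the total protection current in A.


I = area * current density, then convert mA → A (÷1000)
I = 7431 * 9 / 1000 = 66.88 A

66.88 A


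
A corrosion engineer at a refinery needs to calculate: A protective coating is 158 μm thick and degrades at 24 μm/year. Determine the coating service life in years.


Service life = thickness / degradation rate
Life = 158 / 24 = 6.6 years

6.6 years


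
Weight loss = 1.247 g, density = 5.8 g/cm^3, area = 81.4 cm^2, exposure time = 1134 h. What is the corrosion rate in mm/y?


Apply the mm/y weight-loss relation: CR = 87600 * W / (D * A * T)
Numerator: 87600 * 1.247 = 109237.2
Denominator: 5.8 * 81.4 * 1134 = 535384.08
CR = 109237.2 / 535384.08 = 0.204035 mm/y

0.204035 mm/y


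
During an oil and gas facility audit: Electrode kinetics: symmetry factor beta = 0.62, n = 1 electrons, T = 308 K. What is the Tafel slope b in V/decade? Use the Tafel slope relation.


Apply the Tafel slope relation: b = 2.303*R*T/(beta*n*F)
Numerator: 2.303 * 8.314 * 308 = 5897.32
Denominator: 0.62 * 1 * 96485 = 59820.7
b = 5897.32 / 59820.7 = 0.0986 V/decade

0.0986 V/decade


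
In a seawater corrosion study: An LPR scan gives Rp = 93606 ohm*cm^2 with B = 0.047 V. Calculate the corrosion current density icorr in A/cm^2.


Apply the Stern-Geary relation: icorr = B / Rp
icorr = 0.047 / 93606 = 5.021×10^-7 A/cm^2

5.021×10^-7 A/cm^2


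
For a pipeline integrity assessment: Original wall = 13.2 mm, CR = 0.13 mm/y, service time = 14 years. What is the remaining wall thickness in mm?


Remaining wall = original − CR × time
t = 13.2 − 0.13*14 = 13.2 − 1.82 = 11.38 mm

11.38 mm


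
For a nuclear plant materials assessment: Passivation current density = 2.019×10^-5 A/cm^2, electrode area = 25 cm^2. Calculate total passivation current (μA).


I = i_pass * A, then convert A → μA (×10^6)
I = 2.019×10^-5 * 25 * 10^6 = 504.75 μA

504.75 μA


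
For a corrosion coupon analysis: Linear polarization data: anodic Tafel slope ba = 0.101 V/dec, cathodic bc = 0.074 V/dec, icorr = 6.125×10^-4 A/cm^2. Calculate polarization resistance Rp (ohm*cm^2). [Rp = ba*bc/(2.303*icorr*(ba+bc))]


Apply the Stern-Geary equation: Rp = ba*bc / (2.303*icorr*(ba+bc))
ba*bc = 0.101*0.074 = 0.007474
ba+bc = 0.175; 2.303*icorr*(ba+bc) = 2.303*6.125×10^-4*0.175 = 2.4685281×10^-4
Rp = 0.007474 / 2.4685281×10^-4 = 30.3 ohm*cm^2

30.3 ohm*cm^2


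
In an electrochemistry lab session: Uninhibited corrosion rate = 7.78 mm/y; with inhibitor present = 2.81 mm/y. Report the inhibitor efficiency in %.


Apply the inhibitor-efficiency definition: IE = (CR_blank − CR_inh)/CR_blank × 100
IE = (7.78 − 2.81) / 7.78 × 100
IE = 4.97 / 7.78 × 100 = 63.9 %

63.9 %


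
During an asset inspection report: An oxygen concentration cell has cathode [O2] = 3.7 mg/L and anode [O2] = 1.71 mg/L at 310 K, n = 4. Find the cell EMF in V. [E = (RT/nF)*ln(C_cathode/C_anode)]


Apply the Nernst concentration-cell relation: E = (RT/nF)*ln(C_cathode/C_anode)
RT/nF = 8.314*310/(4*96485) = 0.00667808 V
ln(3.7/1.71) = 0.77184
E = 0.00667808 * 0.77184 = 0.00515 V

0.00515 V


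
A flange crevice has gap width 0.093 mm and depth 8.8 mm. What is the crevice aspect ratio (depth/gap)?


Aspect ratio = depth / gap
Ratio = 8.8 / 0.093 = 94.6

94.6


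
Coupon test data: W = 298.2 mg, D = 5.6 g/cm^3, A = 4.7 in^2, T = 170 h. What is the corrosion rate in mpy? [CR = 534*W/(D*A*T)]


Apply the mpy weight-loss relation: CR = 534 * W / (D * A * T)
Numerator: 534 * 298.2 = 159238.8
Denominator: 5.6 * 4.7 * 170 = 4474.4
CR = 159238.8 / 4474.4 = 35.589 mpy

35.589 mpy


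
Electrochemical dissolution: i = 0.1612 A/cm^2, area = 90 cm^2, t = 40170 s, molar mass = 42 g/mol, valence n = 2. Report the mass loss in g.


Apply Faraday's law: m = i*A*t*M / (n*F)
Total charge passed Q = i*A*t = 0.1612*90*40170 = 582786.36 C
m = Q*M/(n*F) = 582786.36*42/(2*96485) = 126.844 g

126.844 g


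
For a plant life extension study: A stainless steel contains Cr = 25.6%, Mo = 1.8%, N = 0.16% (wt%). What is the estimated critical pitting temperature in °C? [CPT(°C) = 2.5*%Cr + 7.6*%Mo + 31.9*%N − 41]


Apply the ASTM G48 empirical CPT estimate: CPT(°C) = 2.5*%Cr + 7.6*%Mo + 31.9*%N − 41
2.5*25.6 = 64; 7.6*1.8 = 13.68; 31.9*0.16 = 5.104
CPT = 64 + 13.68 + 5.104 − 41 = 41.784 °C
Rounded to 0.1 °C: CPT ≈ 41.8 °C

41.8 °C


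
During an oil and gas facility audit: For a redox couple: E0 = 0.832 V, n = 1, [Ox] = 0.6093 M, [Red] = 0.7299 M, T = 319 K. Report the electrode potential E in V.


Apply the Nernst equation: E = E0 + (RT/nF)*ln([Ox]/[Red])
Step 1: RT/nF = 8.314*319/(1*96485) = 0.02748786 V
Step 2: [Ox]/[Red] = 0.6093/0.7299 = 0.834772
Step 3: ln(0.834772) = -0.180597
Step 4: correction = 0.02748786 * -0.180597 = -0.005 V
E = 0.832 + -0.005 = 0.827 V

0.827 V


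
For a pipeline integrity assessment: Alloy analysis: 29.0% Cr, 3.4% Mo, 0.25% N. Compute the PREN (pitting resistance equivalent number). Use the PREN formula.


Apply the PREN formula: PREN = Cr + 3.3*Mo + 16*N
PREN = 29.0 + 3.3*3.4 + 16*0.25
PREN = 29.0 + 11.22 + 4.0 = 44.22

44.22


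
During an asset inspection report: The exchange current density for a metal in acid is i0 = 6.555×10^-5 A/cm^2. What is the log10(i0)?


i0 = 6.555×10^-5 A/cm^2
log10(i0) = -4.183

-4.183


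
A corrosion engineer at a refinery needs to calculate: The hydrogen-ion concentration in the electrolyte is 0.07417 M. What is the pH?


pH = −log10[H+]
pH = −log10(0.07417) = 1.13

1.13


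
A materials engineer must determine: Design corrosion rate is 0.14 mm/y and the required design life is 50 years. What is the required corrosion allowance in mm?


Corrosion allowance = CR × design life
CA = 0.14 * 50 = 7.0 mm

7.0 mm


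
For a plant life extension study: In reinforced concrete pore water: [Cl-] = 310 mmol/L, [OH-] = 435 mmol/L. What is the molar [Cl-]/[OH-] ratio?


Threshold parameter = [Cl-] / [OH-] (molar basis; both in mmol/L, so units cancel)
Ratio = 310 / 435 = 0.71

0.71


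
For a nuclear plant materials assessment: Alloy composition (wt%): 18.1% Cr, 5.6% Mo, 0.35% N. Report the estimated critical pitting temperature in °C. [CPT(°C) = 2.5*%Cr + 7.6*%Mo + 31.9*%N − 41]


Apply the ASTM G48 empirical CPT estimate: CPT(°C) = 2.5*%Cr + 7.6*%Mo + 31.9*%N − 41
2.5*18.1 = 45.25; 7.6*5.6 = 42.56; 31.9*0.35 = 11.165
CPT = 45.25 + 42.56 + 11.165 − 41 = 57.975 °C
Rounded to 0.1 °C: CPT ≈ 58.0 °C

58.0 °C


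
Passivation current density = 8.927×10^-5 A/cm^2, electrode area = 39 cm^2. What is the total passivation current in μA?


I = i_pass * A, then convert A → μA (×10^6)
I = 8.927×10^-5 * 39 * 10^6 = 3481.53 μA

3481.53 μA


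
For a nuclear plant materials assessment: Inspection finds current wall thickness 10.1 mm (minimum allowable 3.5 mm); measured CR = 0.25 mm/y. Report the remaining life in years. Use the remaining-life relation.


Apply the remaining-life relation: RL = (t_current − t_min) / CR
RL = (10.1 − 3.5) / 0.25 = 6.6 / 0.25 = 26.4 years

26.4 years


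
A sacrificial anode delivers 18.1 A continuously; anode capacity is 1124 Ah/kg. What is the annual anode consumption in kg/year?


Annual consumption = current * hours per year / capacity
Rate = 18.1 * 8760 / 1124 = 141.1 kg/year

141.1 kg/year


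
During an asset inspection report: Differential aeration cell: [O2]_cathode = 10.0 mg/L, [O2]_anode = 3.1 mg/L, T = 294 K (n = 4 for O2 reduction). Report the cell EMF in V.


Apply the Nernst concentration-cell relation: E = (RT/nF)*ln(C_cathode/C_anode)
RT/nF = 8.314*294/(4*96485) = 0.00633341 V
ln(10.0/3.1) = 1.17118
E = 0.00633341 * 1.17118 = 0.00742 V

0.00742 V


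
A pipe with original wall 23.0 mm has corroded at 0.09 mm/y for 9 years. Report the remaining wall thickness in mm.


Remaining wall = original − CR × time
t = 23.0 − 0.09*9 = 23.0 − 0.81 = 22.19 mm

22.19 mm


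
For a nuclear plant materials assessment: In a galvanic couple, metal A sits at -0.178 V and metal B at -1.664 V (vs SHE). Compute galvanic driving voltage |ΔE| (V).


Driving voltage is the absolute potential difference.
|ΔE| = |-0.178 − (-1.664)| = 1.486 V

1.486 V


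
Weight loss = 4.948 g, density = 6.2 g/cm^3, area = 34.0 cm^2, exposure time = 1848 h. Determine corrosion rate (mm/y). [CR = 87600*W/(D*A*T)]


Apply the mm/y weight-loss relation: CR = 87600 * W / (D * A * T)
Numerator: 87600 * 4.948 = 433444.8
Denominator: 6.2 * 34.0 * 1848 = 389558.4
CR = 433444.8 / 389558.4 = 1.112657 mm/y

1.112657 mm/y


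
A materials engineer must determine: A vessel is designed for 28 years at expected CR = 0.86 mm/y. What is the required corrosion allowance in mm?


Corrosion allowance = CR × design life
CA = 0.86 * 28 = 24.08 mm

24.08 mm


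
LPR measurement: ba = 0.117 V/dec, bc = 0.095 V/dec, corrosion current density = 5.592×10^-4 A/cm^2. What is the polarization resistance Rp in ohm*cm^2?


Apply the Stern-Geary equation: Rp = ba*bc / (2.303*icorr*(ba+bc))
ba*bc = 0.117*0.095 = 0.011115
ba+bc = 0.212; 2.303*icorr*(ba+bc) = 2.303*5.592×10^-4*0.212 = 2.7302157×10^-4
Rp = 0.011115 / 2.7302157×10^-4 = 40.71 ohm*cm^2

40.71 ohm*cm^2


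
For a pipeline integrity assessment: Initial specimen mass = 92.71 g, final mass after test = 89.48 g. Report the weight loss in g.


Weight loss = initial − final
WL = 92.71 − 89.48 = 3.23 g

3.23 g


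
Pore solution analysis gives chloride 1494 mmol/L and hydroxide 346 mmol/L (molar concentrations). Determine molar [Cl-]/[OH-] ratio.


Threshold parameter = [Cl-] / [OH-] (molar basis; both in mmol/L, so units cancel)
Ratio = 1494 / 346 = 4.32

4.32


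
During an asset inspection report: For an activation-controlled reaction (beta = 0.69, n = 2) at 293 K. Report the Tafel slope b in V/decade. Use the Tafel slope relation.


Apply the Tafel slope relation: b = 2.303*R*T/(beta*n*F)
Numerator: 2.303 * 8.314 * 293 = 5610.11
Denominator: 0.69 * 2 * 96485 = 133149.3
b = 5610.11 / 133149.3 = 0.042 V/decade

0.042 V/decade


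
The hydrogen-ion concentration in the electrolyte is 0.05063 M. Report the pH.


pH = −log10[H+]
pH = −log10(0.05063) = 1.3

1.3


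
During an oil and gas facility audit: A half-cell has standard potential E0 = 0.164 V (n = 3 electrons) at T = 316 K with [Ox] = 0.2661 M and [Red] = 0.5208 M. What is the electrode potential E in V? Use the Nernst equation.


Apply the Nernst equation: E = E0 + (RT/nF)*ln([Ox]/[Red])
Step 1: RT/nF = 8.314*316/(3*96485) = 0.00907645 V
Step 2: [Ox]/[Red] = 0.2661/0.5208 = 0.510945
Step 3: ln(0.510945) = -0.671493
Step 4: correction = 0.00907645 * -0.671493 = -0.0061 V
E = 0.164 + -0.0061 = 0.1579 V

0.1579 V


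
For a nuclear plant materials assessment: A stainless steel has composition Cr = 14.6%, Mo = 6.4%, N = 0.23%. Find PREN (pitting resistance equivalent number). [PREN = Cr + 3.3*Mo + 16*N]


Apply the PREN formula: PREN = Cr + 3.3*Mo + 16*N
PREN = 14.6 + 3.3*6.4 + 16*0.23
PREN = 14.6 + 21.12 + 3.68 = 39.4

39.4


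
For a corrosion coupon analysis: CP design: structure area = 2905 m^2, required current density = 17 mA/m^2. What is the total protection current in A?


I = area * current density, then convert mA → A (÷1000)
I = 2905 * 17 / 1000 = 49.39 A

49.39 A


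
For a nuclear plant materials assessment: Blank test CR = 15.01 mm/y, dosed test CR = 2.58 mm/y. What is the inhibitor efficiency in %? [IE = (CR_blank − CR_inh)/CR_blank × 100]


Apply the inhibitor-efficiency definition: IE = (CR_blank − CR_inh)/CR_blank × 100
IE = (15.01 − 2.58) / 15.01 × 100
IE = 12.43 / 15.01 × 100 = 82.8 %

82.8 %


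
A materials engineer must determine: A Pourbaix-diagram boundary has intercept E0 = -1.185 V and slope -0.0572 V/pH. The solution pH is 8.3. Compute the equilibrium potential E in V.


Apply the Pourbaix line equation: E = E0 + slope*pH
E = -1.185 + (-0.0572)*8.3 = -1.185 + (-0.47476) = -1.65976 V
Rounded to 4 decimal places: E = -1.6598 V

-1.6598 V


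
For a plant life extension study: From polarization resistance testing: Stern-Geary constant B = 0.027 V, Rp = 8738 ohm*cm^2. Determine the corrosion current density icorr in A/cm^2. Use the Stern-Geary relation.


Apply the Stern-Geary relation: icorr = B / Rp
icorr = 0.027 / 8738 = 3.09×10^-6 A/cm^2

3.09×10^-6 A/cm^2


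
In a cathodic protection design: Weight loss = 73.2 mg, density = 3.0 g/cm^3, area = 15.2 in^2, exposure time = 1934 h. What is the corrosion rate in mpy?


Apply the mpy weight-loss relation: CR = 534 * W / (D * A * T)
Numerator: 534 * 73.2 = 39088.8
Denominator: 3.0 * 15.2 * 1934 = 88190.4
CR = 39088.8 / 88190.4 = 0.443 mpy

0.443 mpy


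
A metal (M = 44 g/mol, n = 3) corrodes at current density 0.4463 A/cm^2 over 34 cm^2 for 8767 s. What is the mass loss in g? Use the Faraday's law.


Apply Faraday's law: m = i*A*t*M / (n*F)
Total charge passed Q = i*A*t = 0.4463*34*8767 = 133032.2114 C
m = Q*M/(n*F) = 133032.2114*44/(3*96485) = 20.222 g

20.222 g


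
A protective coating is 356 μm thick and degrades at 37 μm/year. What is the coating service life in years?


Service life = thickness / degradation rate
Life = 356 / 37 = 9.6 years

9.6 years


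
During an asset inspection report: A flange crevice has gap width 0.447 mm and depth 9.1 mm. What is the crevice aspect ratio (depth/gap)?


Aspect ratio = depth / gap
Ratio = 9.1 / 0.447 = 20.4

20.4


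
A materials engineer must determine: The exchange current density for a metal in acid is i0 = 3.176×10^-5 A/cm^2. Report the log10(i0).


i0 = 3.176×10^-5 A/cm^2
log10(i0) = -4.498

-4.498


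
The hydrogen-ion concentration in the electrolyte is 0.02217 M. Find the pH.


pH = −log10[H+]
pH = −log10(0.02217) = 1.65

1.65


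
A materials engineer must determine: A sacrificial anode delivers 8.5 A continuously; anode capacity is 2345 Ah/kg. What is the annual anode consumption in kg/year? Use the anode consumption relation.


Annual consumption = current * hours per year / capacity
Rate = 8.5 * 8760 / 2345 = 31.8 kg/year

31.8 kg/year


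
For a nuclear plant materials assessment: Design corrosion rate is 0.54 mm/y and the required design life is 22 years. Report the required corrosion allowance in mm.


Corrosion allowance = CR × design life
CA = 0.54 * 22 = 11.88 mm

11.88 mm


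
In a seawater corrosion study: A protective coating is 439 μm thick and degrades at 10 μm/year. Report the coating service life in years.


Service life = thickness / degradation rate
Life = 439 / 10 = 43.9 years

43.9 years


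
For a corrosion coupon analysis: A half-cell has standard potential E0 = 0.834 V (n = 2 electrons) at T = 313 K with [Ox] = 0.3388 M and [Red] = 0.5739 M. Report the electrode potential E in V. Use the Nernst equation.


Apply the Nernst equation: E = E0 + (RT/nF)*ln([Ox]/[Red])
Step 1: RT/nF = 8.314*313/(2*96485) = 0.01348542 V
Step 2: [Ox]/[Red] = 0.3388/0.5739 = 0.590347
Step 3: ln(0.590347) = -0.527045
Step 4: correction = 0.01348542 * -0.527045 = -0.0071 V
E = 0.834 + -0.0071 = 0.8269 V

0.8269 V


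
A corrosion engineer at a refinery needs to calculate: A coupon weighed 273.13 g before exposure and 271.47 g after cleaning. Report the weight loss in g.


Weight loss = initial − final
WL = 273.13 − 271.47 = 1.66 g

1.66 g


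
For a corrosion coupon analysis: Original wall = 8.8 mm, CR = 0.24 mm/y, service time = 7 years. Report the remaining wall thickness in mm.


Remaining wall = original − CR × time
t = 8.8 − 0.24*7 = 8.8 − 1.68 = 7.12 mm

7.12 mm


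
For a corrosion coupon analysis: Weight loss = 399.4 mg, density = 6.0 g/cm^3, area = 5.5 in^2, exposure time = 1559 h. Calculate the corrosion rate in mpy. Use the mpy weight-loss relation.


Apply the mpy weight-loss relation: CR = 534 * W / (D * A * T)
Numerator: 534 * 399.4 = 213279.6
Denominator: 6.0 * 5.5 * 1559 = 51447.0
CR = 213279.6 / 51447.0 = 4.14562 mpy

4.14562 mpy


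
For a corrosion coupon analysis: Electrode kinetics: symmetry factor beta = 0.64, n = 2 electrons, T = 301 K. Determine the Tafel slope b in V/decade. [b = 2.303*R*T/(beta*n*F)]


Apply the Tafel slope relation: b = 2.303*R*T/(beta*n*F)
Numerator: 2.303 * 8.314 * 301 = 5763.29
Denominator: 0.64 * 2 * 96485 = 123500.8
b = 5763.29 / 123500.8 = 0.047 V/decade

0.047 V/decade


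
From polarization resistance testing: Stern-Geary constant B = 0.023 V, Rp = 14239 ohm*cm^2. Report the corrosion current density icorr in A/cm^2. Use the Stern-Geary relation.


Apply the Stern-Geary relation: icorr = B / Rp
icorr = 0.023 / 14239 = 1.615×10^-6 A/cm^2

1.615×10^-6 A/cm^2


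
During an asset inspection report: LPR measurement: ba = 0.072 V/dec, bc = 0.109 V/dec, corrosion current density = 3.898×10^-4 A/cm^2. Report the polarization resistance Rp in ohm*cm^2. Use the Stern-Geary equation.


Apply the Stern-Geary equation: Rp = ba*bc / (2.303*icorr*(ba+bc))
ba*bc = 0.072*0.109 = 0.007848
ba+bc = 0.181; 2.303*icorr*(ba+bc) = 2.303*3.898×10^-4*0.181 = 1.624854×10^-4
Rp = 0.007848 / 1.624854×10^-4 = 48.3 ohm*cm^2

48.3 ohm*cm^2


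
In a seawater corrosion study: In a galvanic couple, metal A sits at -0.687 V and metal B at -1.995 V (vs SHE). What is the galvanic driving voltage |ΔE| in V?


Driving voltage is the absolute potential difference.
|ΔE| = |-0.687 − (-1.995)| = 1.308 V

1.308 V


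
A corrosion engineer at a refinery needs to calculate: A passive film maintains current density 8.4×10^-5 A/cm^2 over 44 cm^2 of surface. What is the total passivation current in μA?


I = i_pass * A, then convert A → μA (×10^6)
I = 8.4×10^-5 * 44 * 10^6 = 3696.0 μA

3696.0 μA


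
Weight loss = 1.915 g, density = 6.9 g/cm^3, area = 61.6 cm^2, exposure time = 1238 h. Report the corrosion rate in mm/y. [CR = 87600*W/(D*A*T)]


Apply the mm/y weight-loss relation: CR = 87600 * W / (D * A * T)
Numerator: 87600 * 1.915 = 167754.0
Denominator: 6.9 * 61.6 * 1238 = 526199.52
CR = 167754.0 / 526199.52 = 0.318803 mm/y

0.318803 mm/y


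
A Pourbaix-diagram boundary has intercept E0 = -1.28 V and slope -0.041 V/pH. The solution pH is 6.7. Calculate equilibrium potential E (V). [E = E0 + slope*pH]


Apply the Pourbaix line equation: E = E0 + slope*pH
E = -1.28 + (-0.041)*6.7 = -1.28 + (-0.2747) = -1.5547 V
Rounded to 3 decimal places: E = -1.555 V

-1.555 V


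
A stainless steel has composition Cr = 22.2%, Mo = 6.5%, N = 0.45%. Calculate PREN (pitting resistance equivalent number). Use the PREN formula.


Apply the PREN formula: PREN = Cr + 3.3*Mo + 16*N
PREN = 22.2 + 3.3*6.5 + 16*0.45
PREN = 22.2 + 21.45 + 7.2 = 50.85

50.85


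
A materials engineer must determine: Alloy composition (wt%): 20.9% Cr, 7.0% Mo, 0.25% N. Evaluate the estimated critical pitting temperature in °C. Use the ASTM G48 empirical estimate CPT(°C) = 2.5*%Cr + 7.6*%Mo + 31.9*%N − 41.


Apply the ASTM G48 empirical CPT estimate: CPT(°C) = 2.5*%Cr + 7.6*%Mo + 31.9*%N − 41
2.5*20.9 = 52.25; 7.6*7.0 = 53.2; 31.9*0.25 = 7.975
CPT = 52.25 + 53.2 + 7.975 − 41 = 72.425 °C
Rounded to 0.1 °C: CPT ≈ 72.4 °C

72.4 °C


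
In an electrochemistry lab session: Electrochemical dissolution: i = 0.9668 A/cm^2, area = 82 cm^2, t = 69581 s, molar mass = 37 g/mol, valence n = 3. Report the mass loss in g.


Apply Faraday's law: m = i*A*t*M / (n*F)
Total charge passed Q = i*A*t = 0.9668*82*69581 = 5516214.6856 C
m = Q*M/(n*F) = 5516214.6856*37/(3*96485) = 705.11804 g

705.11804 g


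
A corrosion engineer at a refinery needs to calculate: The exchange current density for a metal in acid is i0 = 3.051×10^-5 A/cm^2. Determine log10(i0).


i0 = 3.051×10^-5 A/cm^2
log10(i0) = -4.516

-4.516


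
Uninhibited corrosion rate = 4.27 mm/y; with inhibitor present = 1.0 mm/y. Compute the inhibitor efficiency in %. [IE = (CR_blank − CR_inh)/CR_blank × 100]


Apply the inhibitor-efficiency definition: IE = (CR_blank − CR_inh)/CR_blank × 100
IE = (4.27 − 1.0) / 4.27 × 100
IE = 3.27 / 4.27 × 100 = 76.6 %

76.6 %


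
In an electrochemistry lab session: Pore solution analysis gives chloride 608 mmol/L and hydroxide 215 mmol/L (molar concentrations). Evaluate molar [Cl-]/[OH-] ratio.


Threshold parameter = [Cl-] / [OH-] (molar basis; both in mmol/L, so units cancel)
Ratio = 608 / 215 = 2.83

2.83


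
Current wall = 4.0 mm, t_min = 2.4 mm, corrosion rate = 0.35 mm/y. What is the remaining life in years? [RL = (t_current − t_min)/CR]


Apply the remaining-life relation: RL = (t_current − t_min) / CR
RL = (4.0 − 2.4) / 0.35 = 1.6 / 0.35 = 4.6 years

4.6 years


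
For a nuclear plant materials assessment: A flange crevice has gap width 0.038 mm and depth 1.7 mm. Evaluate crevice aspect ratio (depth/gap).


Aspect ratio = depth / gap
Ratio = 1.7 / 0.038 = 44.7

44.7


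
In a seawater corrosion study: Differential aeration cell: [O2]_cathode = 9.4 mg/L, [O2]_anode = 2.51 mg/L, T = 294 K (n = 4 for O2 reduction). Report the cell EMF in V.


Apply the Nernst concentration-cell relation: E = (RT/nF)*ln(C_cathode/C_anode)
RT/nF = 8.314*294/(4*96485) = 0.00633341 V
ln(9.4/2.51) = 1.32043
E = 0.00633341 * 1.32043 = 0.00836 V

0.00836 V


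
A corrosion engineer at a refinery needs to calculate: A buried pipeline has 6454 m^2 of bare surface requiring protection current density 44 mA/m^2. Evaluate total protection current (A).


I = area * current density, then convert mA → A (÷1000)
I = 6454 * 44 / 1000 = 283.98 A

283.98 A


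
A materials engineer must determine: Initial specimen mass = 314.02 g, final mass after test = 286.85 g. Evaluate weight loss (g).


Weight loss = initial − final
WL = 314.02 − 286.85 = 27.17 g

27.17 g


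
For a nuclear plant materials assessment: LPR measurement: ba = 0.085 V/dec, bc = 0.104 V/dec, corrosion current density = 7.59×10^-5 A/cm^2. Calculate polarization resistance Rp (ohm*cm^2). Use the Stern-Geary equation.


Apply the Stern-Geary equation: Rp = ba*bc / (2.303*icorr*(ba+bc))
ba*bc = 0.085*0.104 = 0.00884
ba+bc = 0.189; 2.303*icorr*(ba+bc) = 2.303*7.59×10^-5*0.189 = 3.3036765×10^-5
Rp = 0.00884 / 3.3036765×10^-5 = 267.6 ohm*cm^2

267.6 ohm*cm^2


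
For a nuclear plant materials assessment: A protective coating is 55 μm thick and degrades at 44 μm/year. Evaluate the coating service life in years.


Service life = thickness / degradation rate
Life = 55 / 44 = 1.3 years

1.3 years


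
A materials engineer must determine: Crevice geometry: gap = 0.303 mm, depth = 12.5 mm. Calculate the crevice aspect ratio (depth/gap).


Aspect ratio = depth / gap
Ratio = 12.5 / 0.303 = 41.3

41.3


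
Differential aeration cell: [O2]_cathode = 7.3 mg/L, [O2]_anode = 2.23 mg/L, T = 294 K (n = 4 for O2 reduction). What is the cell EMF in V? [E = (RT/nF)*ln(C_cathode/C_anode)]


Apply the Nernst concentration-cell relation: E = (RT/nF)*ln(C_cathode/C_anode)
RT/nF = 8.314*294/(4*96485) = 0.00633341 V
ln(7.3/2.23) = 1.18587
E = 0.00633341 * 1.18587 = 0.00751 V

0.00751 V


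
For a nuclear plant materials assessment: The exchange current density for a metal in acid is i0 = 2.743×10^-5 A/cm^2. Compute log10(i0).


i0 = 2.743×10^-5 A/cm^2
log10(i0) = -4.562

-4.562


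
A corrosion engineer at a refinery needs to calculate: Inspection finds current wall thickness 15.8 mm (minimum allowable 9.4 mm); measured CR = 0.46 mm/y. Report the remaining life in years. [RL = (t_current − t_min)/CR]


Apply the remaining-life relation: RL = (t_current − t_min) / CR
RL = (15.8 − 9.4) / 0.46 = 6.4 / 0.46 = 13.9 years

13.9 years


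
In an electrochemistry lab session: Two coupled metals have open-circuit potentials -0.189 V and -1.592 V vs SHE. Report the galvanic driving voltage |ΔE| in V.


Driving voltage is the absolute potential difference.
|ΔE| = |-0.189 − (-1.592)| = 1.403 V

1.403 V


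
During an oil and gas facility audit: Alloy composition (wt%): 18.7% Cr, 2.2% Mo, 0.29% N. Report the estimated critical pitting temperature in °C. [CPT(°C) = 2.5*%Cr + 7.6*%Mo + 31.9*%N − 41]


Apply the ASTM G48 empirical CPT estimate: CPT(°C) = 2.5*%Cr + 7.6*%Mo + 31.9*%N − 41
2.5*18.7 = 46.75; 7.6*2.2 = 16.72; 31.9*0.29 = 9.251
CPT = 46.75 + 16.72 + 9.251 − 41 = 31.721 °C
Rounded to 0.1 °C: CPT ≈ 31.7 °C

31.7 °C


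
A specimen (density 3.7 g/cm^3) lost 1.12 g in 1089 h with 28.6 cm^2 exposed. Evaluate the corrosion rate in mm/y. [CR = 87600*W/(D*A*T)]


Apply the mm/y weight-loss relation: CR = 87600 * W / (D * A * T)
Numerator: 87600 * 1.12 = 98112.0
Denominator: 3.7 * 28.6 * 1089 = 115237.98
CR = 98112.0 / 115237.98 = 0.85139 mm/y

0.85139 mm/y


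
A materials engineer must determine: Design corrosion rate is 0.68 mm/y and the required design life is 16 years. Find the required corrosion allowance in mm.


Corrosion allowance = CR × design life
CA = 0.68 * 16 = 10.88 mm

10.88 mm


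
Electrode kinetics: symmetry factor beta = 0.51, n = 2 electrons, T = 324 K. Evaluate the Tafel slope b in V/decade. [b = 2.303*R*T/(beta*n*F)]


Apply the Tafel slope relation: b = 2.303*R*T/(beta*n*F)
Numerator: 2.303 * 8.314 * 324 = 6203.67
Denominator: 0.51 * 2 * 96485 = 98414.7
b = 6203.67 / 98414.7 = 0.063 V/decade

0.063 V/decade


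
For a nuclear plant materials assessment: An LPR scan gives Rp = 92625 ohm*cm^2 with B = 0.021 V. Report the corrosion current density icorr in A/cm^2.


Apply the Stern-Geary relation: icorr = B / Rp
icorr = 0.021 / 92625 = 2.267×10^-7 A/cm^2

2.267×10^-7 A/cm^2


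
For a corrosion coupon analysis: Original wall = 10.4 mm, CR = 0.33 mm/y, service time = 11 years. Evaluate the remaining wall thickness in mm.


Remaining wall = original − CR × time
t = 10.4 − 0.33*11 = 10.4 − 3.63 = 6.77 mm

6.77 mm


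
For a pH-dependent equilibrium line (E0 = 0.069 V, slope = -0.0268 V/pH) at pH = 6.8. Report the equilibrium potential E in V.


Apply the Pourbaix line equation: E = E0 + slope*pH
E = 0.069 + (-0.0268)*6.8 = 0.069 + (-0.18224) = -0.11324 V
Rounded to 4 decimal places: E = -0.1132 V

-0.1132 V


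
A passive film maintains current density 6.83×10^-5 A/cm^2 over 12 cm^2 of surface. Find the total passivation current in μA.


I = i_pass * A, then convert A → μA (×10^6)
I = 6.83×10^-5 * 12 * 10^6 = 819.6 μA

819.6 μA


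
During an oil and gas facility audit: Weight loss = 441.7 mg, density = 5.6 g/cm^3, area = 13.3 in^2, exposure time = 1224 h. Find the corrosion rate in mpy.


Apply the mpy weight-loss relation: CR = 534 * W / (D * A * T)
Numerator: 534 * 441.7 = 235867.8
Denominator: 5.6 * 13.3 * 1224 = 91163.52
CR = 235867.8 / 91163.52 = 2.5873 mpy

2.5873 mpy


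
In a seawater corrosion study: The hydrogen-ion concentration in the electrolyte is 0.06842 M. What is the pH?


pH = −log10[H+]
pH = −log10(0.06842) = 1.16

1.16


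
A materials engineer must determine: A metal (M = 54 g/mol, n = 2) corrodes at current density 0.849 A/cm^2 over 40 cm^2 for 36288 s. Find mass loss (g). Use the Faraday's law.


Apply Faraday's law: m = i*A*t*M / (n*F)
Total charge passed Q = i*A*t = 0.849*40*36288 = 1232340.48 C
m = Q*M/(n*F) = 1232340.48*54/(2*96485) = 344.8535 g

344.8535 g


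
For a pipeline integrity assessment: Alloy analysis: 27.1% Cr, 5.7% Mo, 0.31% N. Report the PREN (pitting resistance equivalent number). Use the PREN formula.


Apply the PREN formula: PREN = Cr + 3.3*Mo + 16*N
PREN = 27.1 + 3.3*5.7 + 16*0.31
PREN = 27.1 + 18.81 + 4.96 = 50.87

50.87


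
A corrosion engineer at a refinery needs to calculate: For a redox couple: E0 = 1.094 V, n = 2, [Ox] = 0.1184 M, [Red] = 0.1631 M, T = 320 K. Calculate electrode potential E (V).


Apply the Nernst equation: E = E0 + (RT/nF)*ln([Ox]/[Red])
Step 1: RT/nF = 8.314*320/(2*96485) = 0.01378701 V
Step 2: [Ox]/[Red] = 0.1184/0.1631 = 0.725935
Step 3: ln(0.725935) = -0.320295
Step 4: correction = 0.01378701 * -0.320295 = -0.0044 V
E = 1.094 + -0.0044 = 1.0896 V

1.0896 V


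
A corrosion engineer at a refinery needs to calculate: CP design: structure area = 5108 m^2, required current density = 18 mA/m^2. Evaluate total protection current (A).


I = area * current density, then convert mA → A (÷1000)
I = 5108 * 18 / 1000 = 91.94 A

91.94 A


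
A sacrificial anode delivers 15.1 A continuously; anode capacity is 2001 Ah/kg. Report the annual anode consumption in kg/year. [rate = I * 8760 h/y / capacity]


Annual consumption = current * hours per year / capacity
Rate = 15.1 * 8760 / 2001 = 66.1 kg/year

66.1 kg/year


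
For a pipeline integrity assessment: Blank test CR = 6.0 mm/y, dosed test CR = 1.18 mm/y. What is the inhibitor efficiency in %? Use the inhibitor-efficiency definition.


Apply the inhibitor-efficiency definition: IE = (CR_blank − CR_inh)/CR_blank × 100
IE = (6.0 − 1.18) / 6.0 × 100
IE = 4.82 / 6.0 × 100 = 80.3 %

80.3 %


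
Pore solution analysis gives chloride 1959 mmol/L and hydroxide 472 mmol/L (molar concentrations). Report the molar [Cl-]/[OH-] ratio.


Threshold parameter = [Cl-] / [OH-] (molar basis; both in mmol/L, so units cancel)
Ratio = 1959 / 472 = 4.15

4.15


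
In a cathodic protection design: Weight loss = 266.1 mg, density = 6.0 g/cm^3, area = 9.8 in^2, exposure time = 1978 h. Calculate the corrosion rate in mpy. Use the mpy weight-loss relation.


Apply the mpy weight-loss relation: CR = 534 * W / (D * A * T)
Numerator: 534 * 266.1 = 142097.4
Denominator: 6.0 * 9.8 * 1978 = 116306.4
CR = 142097.4 / 116306.4 = 1.2218 mpy

1.2218 mpy


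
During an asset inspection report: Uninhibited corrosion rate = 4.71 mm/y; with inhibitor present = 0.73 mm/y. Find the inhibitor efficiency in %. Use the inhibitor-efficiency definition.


Apply the inhibitor-efficiency definition: IE = (CR_blank − CR_inh)/CR_blank × 100
IE = (4.71 − 0.73) / 4.71 × 100
IE = 3.98 / 4.71 × 100 = 84.5 %

84.5 %


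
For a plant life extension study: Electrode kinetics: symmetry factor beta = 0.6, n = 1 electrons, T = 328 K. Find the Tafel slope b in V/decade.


Apply the Tafel slope relation: b = 2.303*R*T/(beta*n*F)
Numerator: 2.303 * 8.314 * 328 = 6280.26
Denominator: 0.6 * 1 * 96485 = 57891.0
b = 6280.26 / 57891.0 = 0.1085 V/decade

0.1085 V/decade


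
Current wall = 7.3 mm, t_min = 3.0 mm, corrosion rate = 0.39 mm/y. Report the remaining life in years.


Apply the remaining-life relation: RL = (t_current − t_min) / CR
RL = (7.3 − 3.0) / 0.39 = 4.3 / 0.39 = 11.0 years

11.0 years


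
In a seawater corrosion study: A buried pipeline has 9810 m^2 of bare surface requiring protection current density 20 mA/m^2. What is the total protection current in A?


I = area * current density, then convert mA → A (÷1000)
I = 9810 * 20 / 1000 = 196.2 A

196.2 A


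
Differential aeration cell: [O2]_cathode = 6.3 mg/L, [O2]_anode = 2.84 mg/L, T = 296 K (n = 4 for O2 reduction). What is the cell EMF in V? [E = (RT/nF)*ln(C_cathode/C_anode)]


Apply the Nernst concentration-cell relation: E = (RT/nF)*ln(C_cathode/C_anode)
RT/nF = 8.314*296/(4*96485) = 0.00637649 V
ln(6.3/2.84) = 0.79675
E = 0.00637649 * 0.79675 = 0.00508 V

0.00508 V


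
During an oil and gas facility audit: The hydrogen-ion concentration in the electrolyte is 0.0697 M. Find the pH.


pH = −log10[H+]
pH = −log10(0.0697) = 1.16

1.16


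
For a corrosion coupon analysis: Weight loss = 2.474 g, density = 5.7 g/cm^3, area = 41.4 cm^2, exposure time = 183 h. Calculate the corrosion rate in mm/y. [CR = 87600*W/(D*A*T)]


Apply the mm/y weight-loss relation: CR = 87600 * W / (D * A * T)
Numerator: 87600 * 2.474 = 216722.4
Denominator: 5.7 * 41.4 * 183 = 43184.34
CR = 216722.4 / 43184.34 = 5.018541 mm/y

5.018541 mm/y


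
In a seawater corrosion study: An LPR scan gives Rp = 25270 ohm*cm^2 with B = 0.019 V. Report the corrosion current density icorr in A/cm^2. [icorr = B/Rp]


Apply the Stern-Geary relation: icorr = B / Rp
icorr = 0.019 / 25270 = 7.519×10^-7 A/cm^2

7.519×10^-7 A/cm^2


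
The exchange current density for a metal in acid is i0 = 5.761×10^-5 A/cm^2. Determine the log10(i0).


i0 = 5.761×10^-5 A/cm^2
log10(i0) = -4.24

-4.24


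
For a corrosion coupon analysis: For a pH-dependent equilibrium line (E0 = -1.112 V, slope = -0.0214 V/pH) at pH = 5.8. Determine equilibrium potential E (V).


Apply the Pourbaix line equation: E = E0 + slope*pH
E = -1.112 + (-0.0214)*5.8 = -1.112 + (-0.12412) = -1.23612 V
Rounded to 4 decimal places: E = -1.2361 V

-1.2361 V


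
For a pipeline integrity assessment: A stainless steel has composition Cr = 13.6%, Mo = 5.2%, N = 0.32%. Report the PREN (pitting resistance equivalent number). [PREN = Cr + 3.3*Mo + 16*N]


Apply the PREN formula: PREN = Cr + 3.3*Mo + 16*N
PREN = 13.6 + 3.3*5.2 + 16*0.32
PREN = 13.6 + 17.16 + 5.12 = 35.88

35.88


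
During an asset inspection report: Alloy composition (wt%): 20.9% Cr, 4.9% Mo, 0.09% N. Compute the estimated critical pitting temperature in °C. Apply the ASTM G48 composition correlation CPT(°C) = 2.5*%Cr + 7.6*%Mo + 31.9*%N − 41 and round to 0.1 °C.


Apply the ASTM G48 empirical CPT estimate: CPT(°C) = 2.5*%Cr + 7.6*%Mo + 31.9*%N − 41
2.5*20.9 = 52.25; 7.6*4.9 = 37.24; 31.9*0.09 = 2.871
CPT = 52.25 + 37.24 + 2.871 − 41 = 51.361 °C
Rounded to 0.1 °C: CPT ≈ 51.4 °C

51.4 °C


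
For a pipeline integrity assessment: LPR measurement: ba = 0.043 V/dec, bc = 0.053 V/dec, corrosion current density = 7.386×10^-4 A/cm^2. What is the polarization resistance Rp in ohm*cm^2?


Apply the Stern-Geary equation: Rp = ba*bc / (2.303*icorr*(ba+bc))
ba*bc = 0.043*0.053 = 0.002279
ba+bc = 0.096; 2.303*icorr*(ba+bc) = 2.303*7.386×10^-4*0.096 = 1.632956×10^-4
Rp = 0.002279 / 1.632956×10^-4 = 14.0 ohm*cm^2

14.0 ohm*cm^2
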